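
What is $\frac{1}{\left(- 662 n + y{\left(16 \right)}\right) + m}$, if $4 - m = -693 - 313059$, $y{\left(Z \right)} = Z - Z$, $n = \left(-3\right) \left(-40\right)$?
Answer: $\frac{1}{234316} \approx 4.2677 \cdot 10^{-6}$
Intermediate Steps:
$n = 120$
$y{\left(Z \right)} = 0$
$m = 313756$ ($m = 4 - \left(-693 - 313059\right) = 4 - -313752 = 4 + 313752 = 313756$)
$\frac{1}{\left(- 662 n + y{\left(16 \right)}\right) + m} = \frac{1}{\left(\left(-662\right) 120 + 0\right) + 313756} = \frac{1}{\left(-79440 + 0\right) + 313756} = \frac{1}{-79440 + 313756} = \frac{1}{234316}$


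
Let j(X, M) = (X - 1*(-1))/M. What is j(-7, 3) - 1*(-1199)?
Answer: 1197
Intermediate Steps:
j(X, M) = (1 + X)/M (j(X, M) = (X + 1)/M = (1 + X)/M)
j(-7, 3) - 1*(-1199) = (1 - 7)/3 - 1*(-1199) = (1/3)*(-6) + 1199 = -2 + 1199 = 1197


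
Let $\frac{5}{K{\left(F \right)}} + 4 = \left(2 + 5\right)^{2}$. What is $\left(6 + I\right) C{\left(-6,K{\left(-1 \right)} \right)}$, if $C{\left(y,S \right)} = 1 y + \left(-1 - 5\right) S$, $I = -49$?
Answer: $\frac{860}{3} \approx 286.67$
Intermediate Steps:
$K{\left(F \right)} = \frac{1}{9}$ ($K{\left(F \right)} = \frac{5}{-4 + \left(2 + 5\right)^{2}} = \frac{5}{-4 + 7^{2}} = \frac{5}{-4 + 49} = \frac{5}{45} = 5 \cdot \frac{1}{45} = \frac{1}{9}$)
$C{\left(y,S \right)} = y - 6 S$
$\left(6 + I\right) C{\left(-6,K{\left(-1 \right)} \right)} = \left(6 - 49\right) \left(-6 - \frac{2}{3}\right) = - 43 \left(-6 - \frac{2}{3}\right) = \left(-43\right) \left(- \frac{20}{3}\right) = \frac{860}{3}$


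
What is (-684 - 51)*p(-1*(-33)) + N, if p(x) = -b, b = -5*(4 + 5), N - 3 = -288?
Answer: -33360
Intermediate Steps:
N = -285 (N = 3 - 288 = -285)
b = -45 (b = -5*9 = -45)
p(x) = 45 (p(x) = -1*(-45) = 45)
(-684 - 51)*p(-1*(-33)) + N = (-684 - 51)*45 - 285 = -735*45 - 285 = -33075 - 285 = -33360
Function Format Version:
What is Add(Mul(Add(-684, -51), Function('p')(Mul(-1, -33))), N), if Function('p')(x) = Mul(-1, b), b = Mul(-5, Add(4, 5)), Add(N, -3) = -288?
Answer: -33360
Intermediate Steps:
N = -285 (N = Add(3, -288) = -285)
b = -45 (b = Mul(-5, 9) = -45)
Function('p')(x) = 45 (Function('p')(x) = Mul(-1, -45) = 45)
Add(Mul(Add(-684, -51), Function('p')(Mul(-1, -33))), N) = Add(Mul(Add(-684, -51), 45), -285) = Add(Mul(-735, 45), -285) = Add(-33075, -285) = -33360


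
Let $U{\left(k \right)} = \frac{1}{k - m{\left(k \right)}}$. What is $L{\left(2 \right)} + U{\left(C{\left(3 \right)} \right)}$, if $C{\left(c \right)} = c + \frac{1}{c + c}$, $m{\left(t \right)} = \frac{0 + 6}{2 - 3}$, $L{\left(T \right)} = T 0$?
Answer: $\frac{6}{55} \approx 0.10909$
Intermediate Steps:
$L{\left(T \right)} = 0$
$m{\left(t \right)} = -6$ ($m{\left(t \right)} = \frac{6}{-1} = 6 \left(-1\right) = -6$)
$C{\left(c \right)} = c + \frac{1}{2 c}$
$U{\left(k \right)} = \frac{1}{6 + k}$ ($U{\left(k \right)} = \frac{1}{k - -6} = \frac{1}{k + 6} = \frac{1}{6 + k}$)
$L{\left(2 \right)} + U{\left(C{\left(3 \right)} \right)} = 0 + \frac{1}{6 + \left(3 + \frac{1}{2 \cdot 3}\right)} = 0 + \frac{1}{6 + \left(3 + \frac{1}{2} \cdot \frac{1}{3}\right)} = 0 + \frac{1}{6 + \left(3 + \frac{1}{6}\right)} = 0 + \frac{1}{6 + \frac{19}{6}} = 0 + \frac{1}{\frac{55}{6}} = 0 + \frac{6}{55} = \frac{6}{55}$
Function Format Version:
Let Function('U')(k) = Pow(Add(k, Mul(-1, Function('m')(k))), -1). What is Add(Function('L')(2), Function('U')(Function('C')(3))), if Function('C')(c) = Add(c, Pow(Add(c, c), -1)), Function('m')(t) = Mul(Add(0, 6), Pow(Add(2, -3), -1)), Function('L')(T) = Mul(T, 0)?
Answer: Rational(6, 55) ≈ 0.10909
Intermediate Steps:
Function('L')(T) = 0
Function('m')(t) = -6 (Function('m')(t) = Mul(6, Pow(-1, -1)) = Mul(6, -1) = -6)
Function('C')(c) = Add(c, Mul(Rational(1, 2), Pow(c, -1))) (Function('C')(c) = Add(c, Pow(Mul(2, c), -1)) = Add(c, Mul(Rational(1, 2), Pow(c, -1))))
Function('U')(k) = Pow(Add(6, k), -1) (Function('U')(k) = Pow(Add(k, Mul(-1, -6)), -1) = Pow(Add(k, 6), -1) = Pow(Add(6, k), -1))
Add(Function('L')(2), Function('U')(Function('C')(3))) = Add(0, Pow(Add(6, Add(3, Mul(Rational(1, 2), Pow(3, -1)))), -1)) = Add(0, Pow(Add(6, Add(3, Mul(Rational(1, 2), Rational(1, 3)))), -1)) = Add(0, Pow(Add(6, Add(3, Rational(1, 6))), -1)) = Add(0, Pow(Add(6, Rational(19, 6)), -1)) = Add(0, Pow(Rational(55, 6), -1)) = Add(0, Rational(6, 55)) = Rational(6, 55)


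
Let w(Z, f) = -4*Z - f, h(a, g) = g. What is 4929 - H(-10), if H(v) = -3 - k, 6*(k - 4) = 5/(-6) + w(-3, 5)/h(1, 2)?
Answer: 44428/9 ≈ 4936.4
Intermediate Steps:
w(Z, f) = -f - 4*Z
k = 40/9 (k = 4 + (5/(-6) + (-1*5 - 4*(-3))/2)/6 = 4 + (5*(-1/6) + (-5 + 12)*(1/2))/6 = 4 + (-5/6 + 7*(1/2))/6 = 4 + (-5/6 + 7/2)/6 = 4 + (1/6)*(8/3) = 4 + 4/9 = 40/9 ≈ 4.4444)
H(v) = -67/9 (H(v) = -3 - 1*40/9 = -3 - 40/9 = -67/9)
4929 - H(-10) = 4929 - 1*(-67/9) = 4929 + 67/9 = 44428/9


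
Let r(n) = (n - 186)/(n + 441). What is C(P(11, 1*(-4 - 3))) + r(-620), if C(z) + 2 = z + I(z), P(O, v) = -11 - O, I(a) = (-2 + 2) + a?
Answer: -7428/179 ≈ -41.497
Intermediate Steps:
I(a) = a (I(a) = 0 + a = a)
r(n) = (-186 + n)/(441 + n)
C(z) = -2 + 2*z (C(z) = -2 + (z + z) = -2 + 2*z)
C(P(11, 1*(-4 - 3))) + r(-620) = (-2 + 2*(-11 - 1*11)) + (-186 - 620)/(441 - 620) = (-2 + 2*(-11 - 11)) - 806/(-179) = (-2 + 2*(-22)) - 1/179*(-806) = (-2 - 44) + 806/179 = -46 + 806/179 = -7428/179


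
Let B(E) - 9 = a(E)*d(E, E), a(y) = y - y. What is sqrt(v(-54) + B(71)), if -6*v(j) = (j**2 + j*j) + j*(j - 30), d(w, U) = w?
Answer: 3*I*sqrt(191) ≈ 41.461*I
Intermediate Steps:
v(j) = -j**2/3 - j*(-30 + j)/6 (v(j) = -((j**2 + j*j) + j*(j - 30))/6 = -((j**2 + j**2) + j*(-30 + j))/6 = -(2*j**2 + j*(-30 + j))/6 = -j**2/3 - j*(-30 + j)/6)
a(y) = 0
B(E) = 9 (B(E) = 9 + 0*E = 9 + 0 = 9)
sqrt(v(-54) + B(71)) = sqrt((1/2)*(-54)*(10 - 1*(-54)) + 9) = sqrt((1/2)*(-54)*(10 + 54) + 9) = sqrt((1/2)*(-54)*64 + 9) = sqrt(-1728 + 9) = sqrt(-1719) = 3*I*sqrt(191)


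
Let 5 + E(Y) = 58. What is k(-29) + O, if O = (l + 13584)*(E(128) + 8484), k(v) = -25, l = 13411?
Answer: 230456290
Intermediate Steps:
E(Y) = 53 (E(Y) = -5 + 58 = 53)
O = 230456315 (O = (13411 + 13584)*(53 + 8484) = 26995*8537 = 230456315)
k(-29) + O = -25 + 230456315 = 230456290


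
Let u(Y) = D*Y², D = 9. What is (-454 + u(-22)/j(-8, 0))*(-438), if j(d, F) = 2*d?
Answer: 636195/2 ≈ 3.1810e+5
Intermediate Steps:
u(Y) = 9*Y²
(-454 + u(-22)/j(-8, 0))*(-438) = (-454 + (9*(-22)²)/((2*(-8))))*(-438) = (-454 + (9*484)/(-16))*(-438) = (-454 + 4356*(-1/16))*(-438) = (-454 - 1089/4)*(-438) = -2905/4*(-438) = 636195/2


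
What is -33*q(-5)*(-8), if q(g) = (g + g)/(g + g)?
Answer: 264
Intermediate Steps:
q(g) = 1 (q(g) = (2*g)/((2*g)) = (2*g)*(1/(2*g)) = 1)
-33*q(-5)*(-8) = -33*1*(-8) = -33*(-8) = 264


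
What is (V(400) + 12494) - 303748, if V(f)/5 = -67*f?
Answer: -425254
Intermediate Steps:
V(f) = -335*f (V(f) = 5*(-67*f) = -335*f)
(V(400) + 12494) - 303748 = (-335*400 + 12494) - 303748 = (-134000 + 12494) - 303748 = -121506 - 303748 = -425254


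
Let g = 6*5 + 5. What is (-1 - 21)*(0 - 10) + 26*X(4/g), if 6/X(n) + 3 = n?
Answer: 16760/101 ≈ 165.94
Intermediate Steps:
g = 35 (g = 30 + 5 = 35)
X(n) = 6/(-3 + n)
(-1 - 21)*(0 - 10) + 26*X(4/g) = (-1 - 21)*(0 - 10) + 26*(6/(-3 + 4/35)) = -22*(-10) + 26*(6/(-3 + 4*(1/35))) = 220 + 26*(6/(-3 + 4/35)) = 220 + 26*(6/(-101/35)) = 220 + 26*(6*(-35/101)) = 220 + 26*(-210/101) = 220 - 5460/101 = 16760/101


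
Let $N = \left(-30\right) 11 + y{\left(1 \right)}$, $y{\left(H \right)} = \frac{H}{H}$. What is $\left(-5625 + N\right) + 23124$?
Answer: $17170$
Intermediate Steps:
$y{\left(H \right)} = 1$
$N = -329$ ($N = \left(-30\right) 11 + 1 = -330 + 1 = -329$)
$\left(-5625 + N\right) + 23124 = \left(-5625 - 329\right) + 23124 = -5954 + 23124 = 17170$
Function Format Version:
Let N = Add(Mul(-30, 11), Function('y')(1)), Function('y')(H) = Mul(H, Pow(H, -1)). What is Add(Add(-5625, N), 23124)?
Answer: 17170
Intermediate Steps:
Function('y')(H) = 1
N = -329 (N = Add(Mul(-30, 11), 1) = Add(-330, 1) = -329)
Add(Add(-5625, N), 23124) = Add(Add(-5625, -329), 23124) = Add(-5954, 23124) = 17170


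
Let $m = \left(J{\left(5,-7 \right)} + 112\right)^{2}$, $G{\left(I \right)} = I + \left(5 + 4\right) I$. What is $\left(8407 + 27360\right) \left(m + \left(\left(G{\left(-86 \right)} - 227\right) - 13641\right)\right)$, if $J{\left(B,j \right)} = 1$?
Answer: $-70067553$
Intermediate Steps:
$G{\left(I \right)} = 10 I$ ($G{\left(I \right)} = I + 9 I = 10 I$)
$m = 12769$ ($m = \left(1 + 112\right)^{2} = 113^{2} = 12769$)
$\left(8407 + 27360\right) \left(m + \left(\left(G{\left(-86 \right)} - 227\right) - 13641\right)\right) = \left(8407 + 27360\right) \left(12769 + \left(\left(10 \left(-86\right) - 227\right) - 13641\right)\right) = 35767 \left(12769 - 14728\right) = 35767 \left(-1959\right) = -70067553$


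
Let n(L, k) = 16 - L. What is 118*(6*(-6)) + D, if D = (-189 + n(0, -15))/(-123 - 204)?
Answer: -1388923/327 ≈ -4247.5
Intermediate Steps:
D = 173/327 (D = (-189 + (16 - 1*0))/(-123 - 204) = (-189 + (16 + 0))/(-327) = (-189 + 16)*(-1/327) = -173*(-1/327) = 173/327 ≈ 0.52905)
118*(6*(-6)) + D = 118*(6*(-6)) + 173/327 = 118*(-36) + 173/327 = -4248 + 173/327 = -1388923/327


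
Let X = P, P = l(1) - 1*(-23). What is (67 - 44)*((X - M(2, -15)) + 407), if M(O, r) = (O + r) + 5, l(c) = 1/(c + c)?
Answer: 20171/2 ≈ 10086.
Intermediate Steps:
l(c) = 1/(2*c)
M(O, r) = 5 + O + r
P = 47/2 (P = (1/2)/1 - 1*(-23) = (1/2)*1 + 23 = 1/2 + 23 = 47/2 ≈ 23.500)
X = 47/2 ≈ 23.500
(67 - 44)*((X - M(2, -15)) + 407) = (67 - 44)*((47/2 - (5 + 2 - 15)) + 407) = 23*((47/2 - 1*(-8)) + 407) = 23*((47/2 + 8) + 407) = 23*(63/2 + 407) = 23*(877/2) = 20171/2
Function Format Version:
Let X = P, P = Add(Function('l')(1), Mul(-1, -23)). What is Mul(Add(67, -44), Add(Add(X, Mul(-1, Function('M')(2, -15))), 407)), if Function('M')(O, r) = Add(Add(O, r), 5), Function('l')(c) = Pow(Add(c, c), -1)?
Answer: Rational(20171, 2) ≈ 10086.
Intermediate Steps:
Function('l')(c) = Mul(Rational(1, 2), Pow(c, -1)) (Function('l')(c) = Pow(Mul(2, c), -1) = Mul(Rational(1, 2), Pow(c, -1)))
Function('M')(O, r) = Add(5, O, r)
P = Rational(47, 2) (P = Add(Mul(Rational(1, 2), Pow(1, -1)), Mul(-1, -23)) = Add(Mul(Rational(1, 2), 1), 23) = Add(Rational(1, 2), 23) = Rational(47, 2) ≈ 23.500)
X = Rational(47, 2) ≈ 23.500
Mul(Add(67, -44), Add(Add(X, Mul(-1, Function('M')(2, -15))), 407)) = Mul(Add(67, -44), Add(Add(Rational(47, 2), Mul(-1, Add(5, 2, -15))), 407)) = Mul(23, Add(Add(Rational(47, 2), Mul(-1, -8)), 407)) = Mul(23, Add(Add(Rational(47, 2), 8), 407)) = Mul(23, Add(Rational(63, 2), 407)) = Mul(23, Rational(877, 2)) = Rational(20171, 2)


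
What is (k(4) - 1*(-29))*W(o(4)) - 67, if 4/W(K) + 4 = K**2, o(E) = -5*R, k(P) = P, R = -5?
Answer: -13825/207 ≈ -66.787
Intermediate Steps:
o(E) = 25 (o(E) = -5*(-5) = 25)
W(K) = 4/(-4 + K**2)
(k(4) - 1*(-29))*W(o(4)) - 67 = (4 - 1*(-29))*(4/(-4 + 25**2)) - 67 = (4 + 29)*(4/(-4 + 625)) - 67 = 33*(4/621) - 67 = 44/207 - 67 = -13825/207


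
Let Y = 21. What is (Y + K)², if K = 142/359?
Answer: 58997761/128881 ≈ 457.77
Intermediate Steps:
K = 142/359 (K = 142*(1/359) = 142/359 ≈ 0.39554)
(Y + K)² = (21 + 142/359)² = (7681/359)² = 58997761/128881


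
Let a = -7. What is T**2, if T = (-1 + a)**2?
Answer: 4096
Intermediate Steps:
T = 64 (T = (-1 - 7)**2 = (-8)**2 = 64)
T**2 = 64**2 = 4096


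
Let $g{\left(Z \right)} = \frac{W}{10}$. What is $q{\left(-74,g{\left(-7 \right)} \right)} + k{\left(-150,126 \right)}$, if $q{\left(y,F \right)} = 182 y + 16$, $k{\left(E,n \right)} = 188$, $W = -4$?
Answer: $-13264$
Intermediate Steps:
$g{\left(Z \right)} = - \frac{2}{5}$ ($g{\left(Z \right)} = - \frac{4}{10} = \left(-4\right) \frac{1}{10} = - \frac{2}{5}$)
$q{\left(y,F \right)} = 16 + 182 y$
$q{\left(-74,g{\left(-7 \right)} \right)} + k{\left(-150,126 \right)} = \left(16 + 182 \left(-74\right)\right) + 188 = \left(16 - 13468\right) + 188 = -13452 + 188 = -13264$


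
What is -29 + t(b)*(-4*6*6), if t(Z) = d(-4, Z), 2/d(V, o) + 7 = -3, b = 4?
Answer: -⅕ ≈ -0.20000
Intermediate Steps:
d(V, o) = -⅕ (d(V, o) = 2/(-7 - 3) = 2/(-10) = 2*(-⅒) = -⅕)
t(Z) = -⅕
-29 + t(b)*(-4*6*6) = -29 - (-4*6)*6/5 = -29 - (-24)*6/5 = -29 - ⅕*(-144) = -29 + 144/5 = -⅕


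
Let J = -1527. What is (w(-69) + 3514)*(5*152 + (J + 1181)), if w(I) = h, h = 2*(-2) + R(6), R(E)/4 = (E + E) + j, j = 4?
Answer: 1479636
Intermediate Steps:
R(E) = 16 + 8*E (R(E) = 4*((E + E) + 4) = 4*(2*E + 4) = 4*(4 + 2*E) = 16 + 8*E)
h = 60 (h = 2*(-2) + (16 + 8*6) = -4 + (16 + 48) = -4 + 64 = 60)
w(I) = 60
(w(-69) + 3514)*(5*152 + (J + 1181)) = (60 + 3514)*(5*152 + (-1527 + 1181)) = 3574*(760 - 346) = 3574*414 = 1479636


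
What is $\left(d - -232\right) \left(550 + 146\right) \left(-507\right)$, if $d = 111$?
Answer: $-121035096$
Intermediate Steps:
$\left(d - -232\right) \left(550 + 146\right) \left(-507\right) = \left(111 - -232\right) \left(550 + 146\right) \left(-507\right) = \left(111 + \left(-80 + 312\right)\right) 696 \left(-507\right) = \left(111 + 232\right) 696 \left(-507\right) = 343 \cdot 696 \left(-507\right) = 238728 \left(-507\right) = -121035096$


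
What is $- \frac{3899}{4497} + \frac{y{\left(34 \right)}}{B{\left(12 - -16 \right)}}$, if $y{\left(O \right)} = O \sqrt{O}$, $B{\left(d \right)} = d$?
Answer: $- \frac{3899}{4497} + \frac{17 \sqrt{34}}{14} \approx 6.2134$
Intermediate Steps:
$y{\left(O \right)} = O^{\frac{3}{2}}$
$- \frac{3899}{4497} + \frac{y{\left(34 \right)}}{B{\left(12 - -16 \right)}} = - \frac{3899}{4497} + \frac{34^{\frac{3}{2}}}{12 - -16} = \left(-3899\right) \frac{1}{4497} + \frac{34 \sqrt{34}}{12 + 16} = - \frac{3899}{4497} + \frac{34 \sqrt{34}}{28} = - \frac{3899}{4497} + 34 \sqrt{34} \cdot \frac{1}{28} = - \frac{3899}{4497} + \frac{17 \sqrt{34}}{14}$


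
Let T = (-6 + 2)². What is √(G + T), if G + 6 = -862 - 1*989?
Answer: I*√1841 ≈ 42.907*I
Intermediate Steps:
T = 16 (T = (-4)² = 16)
G = -1857 (G = -6 + (-862 - 1*989) = -6 + (-862 - 989) = -6 - 1851 = -1857)
√(G + T) = √(-1857 + 16) = √(-1841) = I*√1841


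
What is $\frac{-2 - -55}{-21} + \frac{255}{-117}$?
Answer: $- \frac{428}{91} \approx -4.7033$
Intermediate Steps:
$\frac{-2 - -55}{-21} + \frac{255}{-117} = \left(-2 + 55\right) \left(- \frac{1}{21}\right) + 255 \left(- \frac{1}{117}\right) = 53 \left(- \frac{1}{21}\right) - \frac{85}{39} = - \frac{53}{21} - \frac{85}{39} = - \frac{428}{91}$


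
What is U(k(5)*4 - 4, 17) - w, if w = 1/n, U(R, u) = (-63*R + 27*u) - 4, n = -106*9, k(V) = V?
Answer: -527561/954 ≈ -553.00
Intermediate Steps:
n = -954
U(R, u) = -4 - 63*R + 27*u
w = -1/954 (w = 1/(-954) = -1/954 ≈ -0.0010482)
U(k(5)*4 - 4, 17) - w = (-4 - 63*(5*4 - 4) + 27*17) - 1*(-1/954) = (-4 - 63*(20 - 4) + 459) + 1/954 = (-4 - 63*16 + 459) + 1/954 = (-4 - 1008 + 459) + 1/954 = -553 + 1/954 = -527561/954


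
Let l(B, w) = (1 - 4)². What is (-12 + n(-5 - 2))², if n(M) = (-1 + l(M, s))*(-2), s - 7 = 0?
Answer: 784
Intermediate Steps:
s = 7 (s = 7 + 0 = 7)
l(B, w) = 9 (l(B, w) = (-3)² = 9)
n(M) = -16 (n(M) = (-1 + 9)*(-2) = 8*(-2) = -16)
(-12 + n(-5 - 2))² = (-12 - 16)² = (-28)² = 784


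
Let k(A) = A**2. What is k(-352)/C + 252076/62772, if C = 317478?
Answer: 1219531753/276787903 ≈ 4.4060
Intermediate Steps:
k(-352)/C + 252076/62772 = (-352)**2/317478 + 252076/62772 = 123904*(1/317478) + 252076*(1/62772) = 61952/158739 + 63019/15693 = 1219531753/276787903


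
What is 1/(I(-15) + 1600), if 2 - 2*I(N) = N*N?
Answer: 2/2977 ≈ 0.00067182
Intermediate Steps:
I(N) = 1 - N²/2 (I(N) = 1 - N*N/2 = 1 - N²/2)
1/(I(-15) + 1600) = 1/((1 - ½*(-15)²) + 1600) = 1/((1 - ½*225) + 1600) = 1/((1 - 225/2) + 1600) = 1/(-223/2 + 1600) = 1/(2977/2) = 2/2977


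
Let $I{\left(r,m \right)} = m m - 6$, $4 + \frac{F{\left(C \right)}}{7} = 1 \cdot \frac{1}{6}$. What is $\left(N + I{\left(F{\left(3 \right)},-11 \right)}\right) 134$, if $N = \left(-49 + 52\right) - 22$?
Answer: $12864$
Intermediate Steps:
$F{\left(C \right)} = - \frac{161}{6}$ ($F{\left(C \right)} = -28 + 7 \cdot 1 \cdot \frac{1}{6} = -28 + 7 \cdot \frac{1}{6} = -28 + \frac{7}{6} = - \frac{161}{6}$)
$I{\left(r,m \right)} = -6 + m^{2}$ ($I{\left(r,m \right)} = m^{2} - 6 = -6 + m^{2}$)
$N = -19$ ($N = 3 - 22 = -19$)
$\left(N + I{\left(F{\left(3 \right)},-11 \right)}\right) 134 = \left(-19 - \left(6 - \left(-11\right)^{2}\right)\right) 134 = \left(-19 + \left(-6 + 121\right)\right) 134 = \left(-19 + 115\right) 134 = 96 \cdot 134 = 12864$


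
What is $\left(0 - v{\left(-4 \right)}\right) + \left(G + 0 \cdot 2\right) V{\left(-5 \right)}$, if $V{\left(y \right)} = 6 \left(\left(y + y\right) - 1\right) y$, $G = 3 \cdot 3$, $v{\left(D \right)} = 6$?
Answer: $2964$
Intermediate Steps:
$G = 9$
$V{\left(y \right)} = y \left(-6 + 12 y\right)$ ($V{\left(y \right)} = 6 \left(2 y - 1\right) y = 6 \left(-1 + 2 y\right) y = \left(-6 + 12 y\right) y = y \left(-6 + 12 y\right)$)
$\left(0 - v{\left(-4 \right)}\right) + \left(G + 0 \cdot 2\right) V{\left(-5 \right)} = \left(0 - 6\right) + \left(9 + 0 \cdot 2\right) 6 \left(-5\right) \left(-1 + 2 \left(-5\right)\right) = \left(0 - 6\right) + \left(9 + 0\right) 6 \left(-5\right) \left(-1 - 10\right) = -6 + 9 \cdot 6 \left(-5\right) \left(-11\right) = -6 + 9 \cdot 330 = -6 + 2970 = 2964$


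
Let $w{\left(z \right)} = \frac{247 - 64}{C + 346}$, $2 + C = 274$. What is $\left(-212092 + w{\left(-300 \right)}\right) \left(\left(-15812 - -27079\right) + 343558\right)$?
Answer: $- \frac{15502620399075}{206} \approx -7.5255 \cdot 10^{10}$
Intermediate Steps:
$C = 272$ ($C = -2 + 274 = 272$)
$w{\left(z \right)} = \frac{61}{206}$ ($w{\left(z \right)} = \frac{247 - 64}{272 + 346} = \frac{183}{618} = 183 \cdot \frac{1}{618} = \frac{61}{206}$)
$\left(-212092 + w{\left(-300 \right)}\right) \left(\left(-15812 - -27079\right) + 343558\right) = \left(-212092 + \frac{61}{206}\right) \left(\left(-15812 - -27079\right) + 343558\right) = - \frac{43690891 \left(\left(-15812 + 27079\right) + 343558\right)}{206} = - \frac{43690891 \left(11267 + 343558\right)}{206} = \left(- \frac{43690891}{206}\right) 354825 = - \frac{15502620399075}{206}$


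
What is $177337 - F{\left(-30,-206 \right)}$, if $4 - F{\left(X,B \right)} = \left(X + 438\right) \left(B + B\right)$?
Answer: $9237$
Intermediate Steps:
$F{\left(X,B \right)} = 4 - 2 B \left(438 + X\right)$ ($F{\left(X,B \right)} = 4 - \left(X + 438\right) \left(B + B\right) = 4 - \left(438 + X\right) 2 B = 4 - 2 B \left(438 + X\right)$)
$177337 - F{\left(-30,-206 \right)} = 177337 - \left(4 - -180456 - \left(-412\right) \left(-30\right)\right) = 177337 - \left(4 + 180456 - 12360\right) = 177337 - 168100 = 9237$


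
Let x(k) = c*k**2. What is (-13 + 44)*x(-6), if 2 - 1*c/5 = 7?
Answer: -27900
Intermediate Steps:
c = -25 (c = 10 - 5*7 = 10 - 35 = -25)
x(k) = -25*k**2
(-13 + 44)*x(-6) = (-13 + 44)*(-25*(-6)**2) = 31*(-25*36) = 31*(-900) = -27900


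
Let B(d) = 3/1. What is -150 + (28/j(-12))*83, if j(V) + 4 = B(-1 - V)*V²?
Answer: -15469/107 ≈ -144.57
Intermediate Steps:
B(d) = 3 (B(d) = 3*1 = 3)
j(V) = -4 + 3*V²
-150 + (28/j(-12))*83 = -150 + (28/(-4 + 3*(-12)²))*83 = -150 + (28/(-4 + 3*144))*83 = -150 + (28/(-4 + 432))*83 = -150 + (28/428)*83 = -150 + (28*(1/428))*83 = -150 + (7/107)*83 = -150 + 581/107 = -15469/107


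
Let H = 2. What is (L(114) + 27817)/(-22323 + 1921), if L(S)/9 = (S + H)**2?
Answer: -148921/20402 ≈ -7.2993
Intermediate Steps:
L(S) = 9*(2 + S)**2 (L(S) = 9*(S + 2)**2 = 9*(2 + S)**2)
(L(114) + 27817)/(-22323 + 1921) = (9*(2 + 114)**2 + 27817)/(-22323 + 1921) = (9*116**2 + 27817)/(-20402) = (9*13456 + 27817)*(-1/20402) = (121104 + 27817)*(-1/20402) = 148921*(-1/20402) = -148921/20402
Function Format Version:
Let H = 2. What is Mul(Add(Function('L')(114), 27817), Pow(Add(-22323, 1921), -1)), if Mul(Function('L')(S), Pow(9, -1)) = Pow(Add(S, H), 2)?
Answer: Rational(-148921, 20402) ≈ -7.2993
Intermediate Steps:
Function('L')(S) = Mul(9, Pow(Add(2, S), 2)) (Function('L')(S) = Mul(9, Pow(Add(S, 2), 2)) = Mul(9, Pow(Add(2, S), 2)))
Mul(Add(Function('L')(114), 27817), Pow(Add(-22323, 1921), -1)) = Mul(Add(Mul(9, Pow(Add(2, 114), 2)), 27817), Pow(Add(-22323, 1921), -1)) = Mul(Add(Mul(9, Pow(116, 2)), 27817), Pow(-20402, -1)) = Mul(Add(Mul(9, 13456), 27817), Rational(-1, 20402)) = Mul(Add(121104, 27817), Rational(-1, 20402)) = Mul(148921, Rational(-1, 20402)) = Rational(-148921, 20402)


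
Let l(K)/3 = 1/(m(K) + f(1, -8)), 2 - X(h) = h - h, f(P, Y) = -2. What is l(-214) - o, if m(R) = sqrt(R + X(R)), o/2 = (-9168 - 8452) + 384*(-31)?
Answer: 2125727/36 - I*sqrt(53)/36 ≈ 59048.0 - 0.20223*I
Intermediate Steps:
X(h) = 2 (X(h) = 2 - (h - h) = 2 - 1*0 = 2 + 0 = 2)
o = -59048 (o = 2*((-9168 - 8452) + 384*(-31)) = 2*(-17620 - 11904) = 2*(-29524) = -59048)
m(R) = sqrt(2 + R) (m(R) = sqrt(R + 2) = sqrt(2 + R))
l(K) = 3/(-2 + sqrt(2 + K)) (l(K) = 3/(sqrt(2 + K) - 2) = 3/(-2 + sqrt(2 + K)))
l(-214) - o = 3/(-2 + sqrt(2 - 214)) - 1*(-59048) = 3/(-2 + sqrt(-212)) + 59048 = 3/(-2 + 2*I*sqrt(53)) + 59048 = 59048 + 3/(-2 + 2*I*sqrt(53))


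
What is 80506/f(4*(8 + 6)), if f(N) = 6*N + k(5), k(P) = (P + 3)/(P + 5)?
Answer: 201265/842 ≈ 239.03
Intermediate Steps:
k(P) = (3 + P)/(5 + P)
f(N) = ⅘ + 6*N (f(N) = 6*N + (3 + 5)/(5 + 5) = 6*N + 8/10 = 6*N + (⅒)*8 = 6*N + ⅘ = ⅘ + 6*N)
80506/f(4*(8 + 6)) = 80506/(⅘ + 6*(4*(8 + 6))) = 80506/(⅘ + 6*(4*14)) = 80506/(⅘ + 6*56) = 80506/(⅘ + 336) = 80506/(1684/5) = 80506*(5/1684) = 201265/842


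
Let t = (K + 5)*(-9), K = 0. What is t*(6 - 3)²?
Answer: -405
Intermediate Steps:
t = -45 (t = (0 + 5)*(-9) = 5*(-9) = -45)
t*(6 - 3)² = -45*(6 - 3)² = -45*3² = -45*9 = -405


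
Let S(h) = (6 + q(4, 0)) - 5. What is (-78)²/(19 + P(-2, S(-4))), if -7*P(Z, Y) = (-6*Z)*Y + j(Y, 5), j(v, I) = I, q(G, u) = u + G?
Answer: 10647/17 ≈ 626.29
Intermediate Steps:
q(G, u) = G + u
S(h) = 5 (S(h) = (6 + (4 + 0)) - 5 = (6 + 4) - 5 = 10 - 5 = 5)
P(Z, Y) = -5/7 + 6*Y*Z/7 (P(Z, Y) = -((-6*Z)*Y + 5)/7 = -(-6*Y*Z + 5)/7 = -(5 - 6*Y*Z)/7 = -5/7 + 6*Y*Z/7)
(-78)²/(19 + P(-2, S(-4))) = (-78)²/(19 + (-5/7 + (6/7)*5*(-2))) = 6084/(19 + (-5/7 - 60/7)) = 6084/(19 - 65/7) = 6084/(68/7) = 6084*(7/68) = 10647/17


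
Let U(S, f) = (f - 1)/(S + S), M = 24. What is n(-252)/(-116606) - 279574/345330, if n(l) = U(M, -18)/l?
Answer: -270459312243/334071525760 ≈ -0.80958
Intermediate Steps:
U(S, f) = (-1 + f)/(2*S) (U(S, f) = (-1 + f)/((2*S)) = (-1 + f)*(1/(2*S)) = (-1 + f)/(2*S))
n(l) = -19/(48*l) (n(l) = ((1/2)*(-1 - 18)/24)/l = ((1/2)*(1/24)*(-19))/l = -19/(48*l))
n(-252)/(-116606) - 279574/345330 = -19/48/(-252)/(-116606) - 279574/345330 = -19/48*(-1/252)*(-1/116606) - 279574*1/345330 = (19/12096)*(-1/116606) - 139787/172665 = -19/1410466176 - 139787/172665 = -270459312243/334071525760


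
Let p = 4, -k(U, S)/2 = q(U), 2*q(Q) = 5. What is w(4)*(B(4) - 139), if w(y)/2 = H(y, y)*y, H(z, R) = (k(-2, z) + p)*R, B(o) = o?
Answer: 4320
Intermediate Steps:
q(Q) = 5/2 (q(Q) = (½)*5 = 5/2)
k(U, S) = -5 (k(U, S) = -2*5/2 = -5)
H(z, R) = -R (H(z, R) = (-5 + 4)*R = -R)
w(y) = -2*y² (w(y) = 2*((-y)*y) = 2*(-y²) = -2*y²)
w(4)*(B(4) - 139) = (-2*4²)*(4 - 139) = -2*16*(-135) = -32*(-135) = 4320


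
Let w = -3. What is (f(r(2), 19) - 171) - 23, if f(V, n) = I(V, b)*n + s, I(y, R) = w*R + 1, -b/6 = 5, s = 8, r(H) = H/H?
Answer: 1543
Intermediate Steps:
r(H) = 1
b = -30 (b = -6*5 = -30)
I(y, R) = 1 - 3*R (I(y, R) = -3*R + 1 = 1 - 3*R)
f(V, n) = 8 + 91*n (f(V, n) = (1 - 3*(-30))*n + 8 = (1 + 90)*n + 8 = 91*n + 8 = 8 + 91*n)
(f(r(2), 19) - 171) - 23 = ((8 + 91*19) - 171) - 23 = ((8 + 1729) - 171) - 23 = (1737 - 171) - 23 = 1566 - 23 = 1543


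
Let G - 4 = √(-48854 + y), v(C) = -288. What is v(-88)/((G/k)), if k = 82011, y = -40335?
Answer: -31492224/29735 + 7873056*I*√89189/29735 ≈ -1059.1 + 79074.0*I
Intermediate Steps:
G = 4 + I*√89189 (G = 4 + √(-48854 - 40335) = 4 + √(-89189) = 4 + I*√89189 ≈ 4.0 + 298.65*I)
v(-88)/((G/k)) = -288*82011/(4 + I*√89189) = -288/(4/82011 + I*√89189/82011)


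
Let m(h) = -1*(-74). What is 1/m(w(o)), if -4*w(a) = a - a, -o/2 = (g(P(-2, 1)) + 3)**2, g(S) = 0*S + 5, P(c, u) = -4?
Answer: 1/74 ≈ 0.013514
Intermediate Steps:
g(S) = 5 (g(S) = 0 + 5 = 5)
o = -128 (o = -2*(5 + 3)**2 = -2*8**2 = -2*64 = -128)
w(a) = 0 (w(a) = -(a - a)/4 = -1/4*0 = 0)
m(h) = 74
1/m(w(o)) = 1/74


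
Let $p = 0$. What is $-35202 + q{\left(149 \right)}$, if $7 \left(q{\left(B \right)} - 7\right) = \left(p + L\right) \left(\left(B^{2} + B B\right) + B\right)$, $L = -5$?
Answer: $- \frac{469120}{7} \approx -67017.0$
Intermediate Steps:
$q{\left(B \right)} = 7 - \frac{10 B^{2}}{7} - \frac{5 B}{7}$ ($q{\left(B \right)} = 7 + \frac{\left(0 - 5\right) \left(\left(B^{2} + B B\right) + B\right)}{7} = 7 + \frac{\left(-5\right) \left(\left(B^{2} + B^{2}\right) + B\right)}{7} = 7 + \frac{\left(-5\right) \left(2 B^{2} + B\right)}{7} = 7 + \frac{\left(-5\right) \left(B + 2 B^{2}\right)}{7} = 7 + \frac{- 10 B^{2} - 5 B}{7} = 7 - \left(\frac{5 B}{7} + \frac{10 B^{2}}{7}\right) = 7 - \frac{10 B^{2}}{7} - \frac{5 B}{7}$)
$-35202 + q{\left(149 \right)} = -35202 - \left(\frac{696}{7} + \frac{222010}{7}\right) = -35202 - \frac{222706}{7} = - \frac{469120}{7}$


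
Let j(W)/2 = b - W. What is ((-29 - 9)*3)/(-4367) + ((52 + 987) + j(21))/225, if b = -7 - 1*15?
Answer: 4187401/982575 ≈ 4.2617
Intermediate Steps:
b = -22 (b = -7 - 15 = -22)
j(W) = -44 - 2*W (j(W) = 2*(-22 - W) = -44 - 2*W)
((-29 - 9)*3)/(-4367) + ((52 + 987) + j(21))/225 = ((-29 - 9)*3)/(-4367) + ((52 + 987) + (-44 - 2*21))/225 = -38*3*(-1/4367) + (1039 + (-44 - 42))*(1/225) = -114*(-1/4367) + (1039 - 86)*(1/225) = 114/4367 + 953*(1/225) = 114/4367 + 953/225 = 4187401/982575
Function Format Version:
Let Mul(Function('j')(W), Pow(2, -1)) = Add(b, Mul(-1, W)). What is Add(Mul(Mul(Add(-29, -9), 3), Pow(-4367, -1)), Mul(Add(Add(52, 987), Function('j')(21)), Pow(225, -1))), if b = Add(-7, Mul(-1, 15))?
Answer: Rational(4187401, 982575) ≈ 4.2617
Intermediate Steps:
b = -22 (b = Add(-7, -15) = -22)
Function('j')(W) = Add(-44, Mul(-2, W)) (Function('j')(W) = Mul(2, Add(-22, Mul(-1, W))) = Add(-44, Mul(-2, W)))
Add(Mul(Mul(Add(-29, -9), 3), Pow(-4367, -1)), Mul(Add(Add(52, 987), Function('j')(21)), Pow(225, -1))) = Add(Mul(Mul(Add(-29, -9), 3), Pow(-4367, -1)), Mul(Add(Add(52, 987), Add(-44, Mul(-2, 21))), Pow(225, -1))) = Add(Mul(Mul(-38, 3), Rational(-1, 4367)), Mul(Add(1039, Add(-44, -42)), Rational(1, 225))) = Add(Mul(-114, Rational(-1, 4367)), Mul(Add(1039, -86), Rational(1, 225))) = Add(Rational(114, 4367), Mul(953, Rational(1, 225))) = Add(Rational(114, 4367), Rational(953, 225)) = Rational(4187401, 982575)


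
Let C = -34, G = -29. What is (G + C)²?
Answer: 3969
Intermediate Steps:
(G + C)² = (-29 - 34)² = (-63)² = 3969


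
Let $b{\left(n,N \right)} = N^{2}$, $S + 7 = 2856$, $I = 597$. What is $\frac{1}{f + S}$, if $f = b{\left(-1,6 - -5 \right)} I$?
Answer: $\frac{1}{75086} \approx 1.3318 \cdot 10^{-5}$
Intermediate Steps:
$S = 2849$ ($S = -7 + 2856 = 2849$)
$f = 72237$ ($f = \left(6 - -5\right)^{2} \cdot 597 = \left(6 + 5\right)^{2} \cdot 597 = 11^{2} \cdot 597 = 121 \cdot 597 = 72237$)
$\frac{1}{f + S} = \frac{1}{72237 + 2849} = \frac{1}{75086}$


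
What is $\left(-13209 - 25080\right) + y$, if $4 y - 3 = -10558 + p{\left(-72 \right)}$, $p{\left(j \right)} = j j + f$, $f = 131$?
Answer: $-39599$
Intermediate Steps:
$p{\left(j \right)} = 131 + j^{2}$ ($p{\left(j \right)} = j j + 131 = j^{2} + 131 = 131 + j^{2}$)
$y = -1310$ ($y = \frac{3}{4} + \frac{-10558 + \left(131 + \left(-72\right)^{2}\right)}{4} = \frac{3}{4} + \frac{-10558 + \left(131 + 5184\right)}{4} = \frac{3}{4} + \frac{-10558 + 5315}{4} = \frac{3}{4} + \frac{1}{4} \left(-5243\right) = \frac{3}{4} - \frac{5243}{4} = -1310$)
$\left(-13209 - 25080\right) + y = \left(-13209 - 25080\right) - 1310 = -38289 - 1310 = -39599$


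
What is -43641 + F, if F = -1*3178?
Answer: -46819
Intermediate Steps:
F = -3178
-43641 + F = -43641 - 3178 = -46819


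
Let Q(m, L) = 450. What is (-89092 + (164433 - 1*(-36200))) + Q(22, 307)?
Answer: 111991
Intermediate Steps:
(-89092 + (164433 - 1*(-36200))) + Q(22, 307) = (-89092 + (164433 - 1*(-36200))) + 450 = (-89092 + (164433 + 36200)) + 450 = (-89092 + 200633) + 450 = 111541 + 450 = 111991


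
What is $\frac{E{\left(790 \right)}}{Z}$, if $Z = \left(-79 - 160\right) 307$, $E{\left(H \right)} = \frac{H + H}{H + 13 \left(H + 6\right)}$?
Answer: $- \frac{790}{408614237} \approx -1.9334 \cdot 10^{-6}$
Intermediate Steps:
$E{\left(H \right)} = \frac{2 H}{78 + 14 H}$ ($E{\left(H \right)} = \frac{2 H}{H + 13 \left(6 + H\right)} = \frac{2 H}{H + \left(78 + 13 H\right)} = \frac{2 H}{78 + 14 H}$)
$Z = -73373$ ($Z = \left(-239\right) 307 = -73373$)
$\frac{E{\left(790 \right)}}{Z} = \frac{790 \frac{1}{39 + 7 \cdot 790}}{-73373} = \frac{790}{39 + 5530} \left(- \frac{1}{73373}\right) = \frac{790}{5569} \left(- \frac{1}{73373}\right) = - \frac{790}{408614237}$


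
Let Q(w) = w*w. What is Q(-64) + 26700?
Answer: 30796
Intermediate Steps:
Q(w) = w²
Q(-64) + 26700 = (-64)² + 26700 = 4096 + 26700 = 30796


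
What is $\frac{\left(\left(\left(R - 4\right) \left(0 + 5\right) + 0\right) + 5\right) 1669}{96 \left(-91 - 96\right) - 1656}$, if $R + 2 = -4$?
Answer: $\frac{25035}{6536} \approx 3.8303$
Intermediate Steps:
$R = -6$ ($R = -2 - 4 = -6$)
$\frac{\left(\left(\left(R - 4\right) \left(0 + 5\right) + 0\right) + 5\right) 1669}{96 \left(-91 - 96\right) - 1656} = \frac{\left(\left(\left(-6 - 4\right) \left(0 + 5\right) + 0\right) + 5\right) 1669}{96 \left(-91 - 96\right) - 1656} = \frac{\left(\left(\left(-10\right) 5 + 0\right) + 5\right) 1669}{96 \left(-187\right) - 1656} = \frac{\left(\left(-50 + 0\right) + 5\right) 1669}{-17952 - 1656} = \frac{\left(-50 + 5\right) 1669}{-19608} = \left(-45\right) 1669 \left(- \frac{1}{19608}\right) = \left(-75105\right) \left(- \frac{1}{19608}\right) = \frac{25035}{6536}$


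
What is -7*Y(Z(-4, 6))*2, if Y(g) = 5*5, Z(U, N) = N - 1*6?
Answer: -350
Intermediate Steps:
Z(U, N) = -6 + N (Z(U, N) = N - 6 = -6 + N)
Y(g) = 25
-7*Y(Z(-4, 6))*2 = -7*25*2 = -175*2 = -350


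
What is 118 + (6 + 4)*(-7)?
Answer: 48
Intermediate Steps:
118 + (6 + 4)*(-7) = 118 + 10*(-7) = 118 - 70 = 48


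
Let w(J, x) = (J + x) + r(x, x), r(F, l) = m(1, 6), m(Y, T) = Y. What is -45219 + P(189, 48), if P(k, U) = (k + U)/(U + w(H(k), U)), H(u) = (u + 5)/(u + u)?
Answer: -833341377/18430 ≈ -45217.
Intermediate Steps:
r(F, l) = 1
H(u) = (5 + u)/(2*u) (H(u) = (5 + u)/((2*u)) = (5 + u)*(1/(2*u)) = (5 + u)/(2*u))
w(J, x) = 1 + J + x (w(J, x) = (J + x) + 1 = 1 + J + x)
P(k, U) = (U + k)/(1 + 2*U + (5 + k)/(2*k)) (P(k, U) = (k + U)/(U + (1 + (5 + k)/(2*k) + U)) = (U + k)/(U + (1 + U + (5 + k)/(2*k))) = (U + k)/(1 + 2*U + (5 + k)/(2*k)))
-45219 + P(189, 48) = -45219 + 2*189*(48 + 189)/(5 + 3*189 + 4*48*189) = -45219 + 2*189*237/(5 + 567 + 36288) = -45219 + 2*189*237/36860 = -45219 + 2*189*(1/36860)*237 = -45219 + 44793/18430 = -833341377/18430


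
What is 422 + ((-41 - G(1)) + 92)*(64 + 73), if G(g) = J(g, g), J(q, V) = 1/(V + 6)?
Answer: 51726/7 ≈ 7389.4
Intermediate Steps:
J(q, V) = 1/(6 + V)
G(g) = 1/(6 + g)
422 + ((-41 - G(1)) + 92)*(64 + 73) = 422 + ((-41 - 1/(6 + 1)) + 92)*(64 + 73) = 422 + ((-41 - 1/7) + 92)*137 = 422 + (-288/7 + 92)*137 = 422 + (356/7)*137 = 422 + 48772/7 = 51726/7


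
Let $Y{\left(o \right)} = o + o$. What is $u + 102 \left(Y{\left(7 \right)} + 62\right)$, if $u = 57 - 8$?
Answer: $7801$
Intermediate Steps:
$Y{\left(o \right)} = 2 o$
$u = 49$ ($u = 57 - 8 = 49$)
$u + 102 \left(Y{\left(7 \right)} + 62\right) = 49 + 102 \left(2 \cdot 7 + 62\right) = 49 + 102 \left(14 + 62\right) = 49 + 102 \cdot 76 = 49 + 7752 = 7801$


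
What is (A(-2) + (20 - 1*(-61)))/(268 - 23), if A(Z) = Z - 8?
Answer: 71/245 ≈ 0.28980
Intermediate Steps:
A(Z) = -8 + Z
(A(-2) + (20 - 1*(-61)))/(268 - 23) = ((-8 - 2) + (20 - 1*(-61)))/(268 - 23) = (-10 + (20 + 61))/245 = (-10 + 81)*(1/245) = 71*(1/245) = 71/245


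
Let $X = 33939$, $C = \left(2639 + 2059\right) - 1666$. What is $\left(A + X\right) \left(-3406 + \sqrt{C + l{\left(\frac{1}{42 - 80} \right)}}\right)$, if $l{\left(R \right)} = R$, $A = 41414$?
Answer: $-256652318 + \frac{75353 \sqrt{4378170}}{38} \approx -2.525 \cdot 10^{8}$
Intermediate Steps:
$C = 3032$ ($C = 4698 - 1666 = 3032$)
$\left(A + X\right) \left(-3406 + \sqrt{C + l{\left(\frac{1}{42 - 80} \right)}}\right) = \left(41414 + 33939\right) \left(-3406 + \sqrt{3032 + \frac{1}{42 - 80}}\right) = 75353 \left(-3406 + \sqrt{3032 + \frac{1}{-38}}\right) = 75353 \left(-3406 + \sqrt{3032 - \frac{1}{38}}\right) = 75353 \left(-3406 + \sqrt{\frac{115215}{38}}\right) = 75353 \left(-3406 + \frac{\sqrt{4378170}}{38}\right) = -256652318 + \frac{75353 \sqrt{4378170}}{38}$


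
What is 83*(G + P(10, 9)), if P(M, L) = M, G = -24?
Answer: -1162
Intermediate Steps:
83*(G + P(10, 9)) = 83*(-24 + 10) = 83*(-14) = -1162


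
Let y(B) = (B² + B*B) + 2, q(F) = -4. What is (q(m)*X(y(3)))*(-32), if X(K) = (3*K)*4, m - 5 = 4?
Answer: 30720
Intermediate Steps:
m = 9 (m = 5 + 4 = 9)
y(B) = 2 + 2*B² (y(B) = (B² + B²) + 2 = 2*B² + 2 = 2 + 2*B²)
X(K) = 12*K
(q(m)*X(y(3)))*(-32) = -48*(2 + 2*3²)*(-32) = -48*(2 + 2*9)*(-32) = -48*(2 + 18)*(-32) = -48*20*(-32) = -4*240*(-32) = -960*(-32) = 30720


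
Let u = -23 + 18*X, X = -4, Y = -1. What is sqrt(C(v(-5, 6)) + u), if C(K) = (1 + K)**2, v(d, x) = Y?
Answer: I*sqrt(95) ≈ 9.7468*I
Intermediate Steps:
v(d, x) = -1
u = -95 (u = -23 + 18*(-4) = -23 - 72 = -95)
sqrt(C(v(-5, 6)) + u) = sqrt((1 - 1)**2 - 95) = sqrt(0**2 - 95) = sqrt(0 - 95) = sqrt(-95) = I*sqrt(95)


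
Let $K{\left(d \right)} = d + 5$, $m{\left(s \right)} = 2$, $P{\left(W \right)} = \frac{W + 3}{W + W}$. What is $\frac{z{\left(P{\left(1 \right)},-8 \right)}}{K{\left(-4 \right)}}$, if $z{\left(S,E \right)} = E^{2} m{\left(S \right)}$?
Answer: $128$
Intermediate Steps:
$P{\left(W \right)} = \frac{3 + W}{2 W}$
$K{\left(d \right)} = 5 + d$
$z{\left(S,E \right)} = 2 E^{2}$ ($z{\left(S,E \right)} = E^{2} \cdot 2 = 2 E^{2}$)
$\frac{z{\left(P{\left(1 \right)},-8 \right)}}{K{\left(-4 \right)}} = \frac{2 \left(-8\right)^{2}}{5 - 4} = \frac{2 \cdot 64}{1} = 1 \cdot 128 = 128$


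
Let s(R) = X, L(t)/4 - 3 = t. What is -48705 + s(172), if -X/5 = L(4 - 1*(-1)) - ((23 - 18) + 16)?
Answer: -48760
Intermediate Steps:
L(t) = 12 + 4*t
X = -55 (X = -5*((12 + 4*(4 - 1*(-1))) - ((23 - 18) + 16)) = -5*((12 + 4*(4 + 1)) - (5 + 16)) = -5*((12 + 4*5) - 1*21) = -5*((12 + 20) - 21) = -5*(32 - 21) = -5*11 = -55)
s(R) = -55
-48705 + s(172) = -48705 - 55 = -48760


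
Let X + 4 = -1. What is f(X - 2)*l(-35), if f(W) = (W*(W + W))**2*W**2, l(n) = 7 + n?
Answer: -13176688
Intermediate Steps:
X = -5 (X = -4 - 1 = -5)
f(W) = 4*W**6 (f(W) = (W*(2*W))**2*W**2 = (2*W**2)**2*W**2 = (4*W**4)*W**2 = 4*W**6)
f(X - 2)*l(-35) = (4*(-5 - 2)**6)*(7 - 35) = (4*(-7)**6)*(-28) = (4*117649)*(-28) = 470596*(-28) = -13176688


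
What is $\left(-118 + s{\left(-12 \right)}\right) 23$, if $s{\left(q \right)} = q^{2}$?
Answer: $598$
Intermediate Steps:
$\left(-118 + s{\left(-12 \right)}\right) 23 = \left(-118 + \left(-12\right)^{2}\right) 23 = \left(-118 + 144\right) 23 = 26 \cdot 23 = 598$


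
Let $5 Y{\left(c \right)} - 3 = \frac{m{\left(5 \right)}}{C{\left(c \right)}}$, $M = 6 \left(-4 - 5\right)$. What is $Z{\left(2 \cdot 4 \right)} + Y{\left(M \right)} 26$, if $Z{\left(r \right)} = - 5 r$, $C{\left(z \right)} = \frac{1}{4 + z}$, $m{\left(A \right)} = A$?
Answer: $- \frac{6622}{5} \approx -1324.4$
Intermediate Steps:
$M = -54$ ($M = 6 \left(-9\right) = -54$)
$Y{\left(c \right)} = \frac{23}{5} + c$ ($Y{\left(c \right)} = \frac{3}{5} + \frac{5 \frac{1}{\frac{1}{4 + c}}}{5} = \frac{3}{5} + \frac{5 \left(4 + c\right)}{5} = \frac{3}{5} + \frac{20 + 5 c}{5} = \frac{3}{5} + \left(4 + c\right) = \frac{23}{5} + c$)
$Z{\left(2 \cdot 4 \right)} + Y{\left(M \right)} 26 = - 5 \cdot 2 \cdot 4 + \left(\frac{23}{5} - 54\right) 26 = \left(-5\right) 8 - \frac{6422}{5} = -40 - \frac{6422}{5} = - \frac{6622}{5}$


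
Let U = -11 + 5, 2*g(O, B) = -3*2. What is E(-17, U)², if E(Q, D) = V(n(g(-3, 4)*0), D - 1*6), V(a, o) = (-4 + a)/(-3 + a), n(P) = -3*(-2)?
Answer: 4/9 ≈ 0.44444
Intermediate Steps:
g(O, B) = -3 (g(O, B) = (-3*2)/2 = (½)*(-6) = -3)
n(P) = 6
U = -6
V(a, o) = (-4 + a)/(-3 + a)
E(Q, D) = ⅔ (E(Q, D) = (-4 + 6)/(-3 + 6) = 2/3 = (⅓)*2 = ⅔)
E(-17, U)² = (⅔)² = 4/9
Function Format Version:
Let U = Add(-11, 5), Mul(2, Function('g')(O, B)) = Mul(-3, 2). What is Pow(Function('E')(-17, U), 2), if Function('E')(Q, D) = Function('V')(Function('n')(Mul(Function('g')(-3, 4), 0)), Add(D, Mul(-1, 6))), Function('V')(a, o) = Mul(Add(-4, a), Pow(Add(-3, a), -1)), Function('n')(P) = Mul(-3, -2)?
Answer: Rational(4, 9) ≈ 0.44444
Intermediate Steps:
Function('g')(O, B) = -3 (Function('g')(O, B) = Mul(Rational(1, 2), Mul(-3, 2)) = Mul(Rational(1, 2), -6) = -3)
Function('n')(P) = 6
U = -6
Function('V')(a, o) = Mul(Pow(Add(-3, a), -1), Add(-4, a))
Function('E')(Q, D) = Rational(2, 3) (Function('E')(Q, D) = Mul(Pow(Add(-3, 6), -1), Add(-4, 6)) = Mul(Pow(3, -1), 2) = Mul(Rational(1, 3), 2) = Rational(2, 3))
Pow(Function('E')(-17, U), 2) = Pow(Rational(2, 3), 2) = Rational(4, 9)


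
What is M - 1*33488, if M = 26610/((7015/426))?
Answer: -44716492/1403 ≈ -31872.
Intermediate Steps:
M = 2267172/1403 (M = 26610/((7015*(1/426))) = 26610/(7015/426) = 26610*(426/7015) = 2267172/1403 ≈ 1615.9)
M - 1*33488 = 2267172/1403 - 1*33488 = 2267172/1403 - 33488 = -44716492/1403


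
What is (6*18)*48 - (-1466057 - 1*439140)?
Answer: 1910381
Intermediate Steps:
(6*18)*48 - (-1466057 - 1*439140) = 108*48 - (-1466057 - 439140) = 5184 - 1*(-1905197) = 5184 + 1905197 = 1910381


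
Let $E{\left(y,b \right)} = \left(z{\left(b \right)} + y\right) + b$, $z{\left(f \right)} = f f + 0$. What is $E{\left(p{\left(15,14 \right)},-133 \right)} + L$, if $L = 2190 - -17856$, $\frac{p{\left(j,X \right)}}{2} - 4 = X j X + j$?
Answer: $43520$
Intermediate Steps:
$p{\left(j,X \right)} = 8 + 2 j + 2 j X^{2}$ ($p{\left(j,X \right)} = 8 + 2 \left(X j X + j\right) = 8 + 2 \left(j X^{2} + j\right) = 8 + 2 \left(j + j X^{2}\right) = 8 + \left(2 j + 2 j X^{2}\right) = 8 + 2 j + 2 j X^{2}$)
$z{\left(f \right)} = f^{2}$ ($z{\left(f \right)} = f^{2} + 0 = f^{2}$)
$E{\left(y,b \right)} = b + y + b^{2}$ ($E{\left(y,b \right)} = \left(b^{2} + y\right) + b = \left(y + b^{2}\right) + b = b + y + b^{2}$)
$L = 20046$ ($L = 2190 + 17856 = 20046$)
$E{\left(p{\left(15,14 \right)},-133 \right)} + L = \left(-133 + \left(8 + 2 \cdot 15 + 2 \cdot 15 \cdot 14^{2}\right) + \left(-133\right)^{2}\right) + 20046 = \left(-133 + \left(8 + 30 + 2 \cdot 15 \cdot 196\right) + 17689\right) + 20046 = \left(-133 + \left(8 + 30 + 5880\right) + 17689\right) + 20046 = \left(-133 + 5918 + 17689\right) + 20046 = 23474 + 20046 = 43520$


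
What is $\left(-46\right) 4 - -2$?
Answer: $-182$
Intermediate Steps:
$\left(-46\right) 4 - -2 = -184 + 2 = -182$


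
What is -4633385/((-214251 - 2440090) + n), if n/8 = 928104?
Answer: -4633385/4770491 ≈ -0.97126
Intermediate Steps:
n = 7424832 (n = 8*928104 = 7424832)
-4633385/((-214251 - 2440090) + n) = -4633385/((-214251 - 2440090) + 7424832) = -4633385/(-2654341 + 7424832) = -4633385/4770491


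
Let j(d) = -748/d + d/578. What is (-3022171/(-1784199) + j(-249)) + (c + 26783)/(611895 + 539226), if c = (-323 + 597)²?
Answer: 2804934855459139/643989473381882 ≈ 4.3556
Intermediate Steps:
j(d) = -748/d + d/578 (j(d) = -748/d + d*(1/578) = -748/d + d/578)
c = 75076 (c = 274² = 75076)
(-3022171/(-1784199) + j(-249)) + (c + 26783)/(611895 + 539226) = (-3022171/(-1784199) + (-748/(-249) + (1/578)*(-249))) + (75076 + 26783)/(611895 + 539226) = (-3022171*(-1/1784199) + (-748*(-1/249) - 249/578)) + 101859/1151121 = (3022171/1784199 + (748/249 - 249/578)) + 101859*(1/1151121) = (3022171/1784199 + 370343/143922) + 33953/383707 = 121746944991/28531720942 + 33953/383707 = 2804934855459139/643989473381882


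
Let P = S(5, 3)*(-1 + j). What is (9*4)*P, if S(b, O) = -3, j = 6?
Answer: -540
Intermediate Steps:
P = -15 (P = -3*(-1 + 6) = -3*5 = -15)
(9*4)*P = (9*4)*(-15) = 36*(-15) = -540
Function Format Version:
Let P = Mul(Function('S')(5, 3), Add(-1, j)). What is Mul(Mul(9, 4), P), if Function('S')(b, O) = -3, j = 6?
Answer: -540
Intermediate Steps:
P = -15 (P = Mul(-3, Add(-1, 6)) = Mul(-3, 5) = -15)
Mul(Mul(9, 4), P) = Mul(Mul(9, 4), -15) = Mul(36, -15) = -540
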